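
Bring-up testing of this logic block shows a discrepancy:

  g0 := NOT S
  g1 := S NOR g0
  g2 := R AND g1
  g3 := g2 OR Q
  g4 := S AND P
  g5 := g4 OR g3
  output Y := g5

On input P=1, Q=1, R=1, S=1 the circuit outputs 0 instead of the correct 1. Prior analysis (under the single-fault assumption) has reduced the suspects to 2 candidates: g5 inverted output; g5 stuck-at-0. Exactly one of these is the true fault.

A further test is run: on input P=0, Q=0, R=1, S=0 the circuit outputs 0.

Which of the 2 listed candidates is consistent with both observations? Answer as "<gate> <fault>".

g5 stuck-at-0

Evaluate each candidate on input P=0, Q=0, R=1, S=0:
  g5 inverted output: g0=1, g1=0, g2=0, g3=0, g4=0, g5=1 [inverted output] → 1 — eliminated
  g5 stuck-at-0: g0=1, g1=0, g2=0, g3=0, g4=0, g5=0 [stuck-at-0] → 0 — matches
Only g5 stuck-at-0 reproduces the observed 0.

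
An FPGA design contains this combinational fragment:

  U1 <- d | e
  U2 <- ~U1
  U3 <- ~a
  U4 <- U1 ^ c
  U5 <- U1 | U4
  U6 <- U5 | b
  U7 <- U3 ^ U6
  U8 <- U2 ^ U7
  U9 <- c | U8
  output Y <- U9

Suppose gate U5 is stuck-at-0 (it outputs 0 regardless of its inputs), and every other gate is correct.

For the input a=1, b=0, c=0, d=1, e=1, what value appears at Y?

0

Propagate with U5 forced: U1=1, U2=0, U3=0, U4=1, U5=0 [stuck-at-0], U6=0, U7=0, U8=0, U9=0.
So Y = 0. (Without the fault it would be 1.)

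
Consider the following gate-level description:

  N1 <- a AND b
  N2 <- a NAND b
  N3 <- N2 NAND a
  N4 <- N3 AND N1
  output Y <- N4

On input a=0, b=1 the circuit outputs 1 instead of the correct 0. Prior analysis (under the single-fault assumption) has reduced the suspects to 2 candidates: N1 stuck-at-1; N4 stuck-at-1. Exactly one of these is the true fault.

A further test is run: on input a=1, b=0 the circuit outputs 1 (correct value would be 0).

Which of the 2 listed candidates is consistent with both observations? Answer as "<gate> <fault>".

Evaluate each candidate on input a=1, b=0:
  N1 stuck-at-1: N1=1 [stuck-at-1], N2=1, N3=0, N4=0 → 0 — eliminated
  N4 stuck-at-1: N1=0, N2=1, N3=0, N4=1 [stuck-at-1] → 1 — matches
Only N4 stuck-at-1 reproduces the observed 1.

N4 stuck-at-1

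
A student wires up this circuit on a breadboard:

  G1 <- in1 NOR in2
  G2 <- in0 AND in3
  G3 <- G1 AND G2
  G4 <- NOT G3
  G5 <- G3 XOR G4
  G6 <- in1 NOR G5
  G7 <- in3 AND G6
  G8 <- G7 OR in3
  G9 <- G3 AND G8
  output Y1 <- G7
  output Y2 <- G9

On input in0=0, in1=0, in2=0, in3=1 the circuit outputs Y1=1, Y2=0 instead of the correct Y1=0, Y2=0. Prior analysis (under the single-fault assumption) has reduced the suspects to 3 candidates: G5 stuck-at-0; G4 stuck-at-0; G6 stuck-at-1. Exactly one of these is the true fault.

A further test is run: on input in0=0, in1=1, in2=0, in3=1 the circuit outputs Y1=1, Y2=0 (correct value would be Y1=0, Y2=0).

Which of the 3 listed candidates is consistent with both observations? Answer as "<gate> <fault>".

G6 stuck-at-1

Evaluate each candidate on input in0=0, in1=1, in2=0, in3=1:
  G5 stuck-at-0: G1=0, G2=0, G3=0, G4=1, G5=0 [stuck-at-0], G6=0, G7=0, G8=1, G9=0 → Y1=0, Y2=0 — eliminated
  G4 stuck-at-0: G1=0, G2=0, G3=0, G4=0 [stuck-at-0], G5=0, G6=0, G7=0, G8=1, G9=0 → Y1=0, Y2=0 — eliminated
  G6 stuck-at-1: G1=0, G2=0, G3=0, G4=1, G5=1, G6=1 [stuck-at-1], G7=1, G8=1, G9=0 → Y1=1, Y2=0 — matches
Only G6 stuck-at-1 reproduces the observed Y1=1, Y2=0.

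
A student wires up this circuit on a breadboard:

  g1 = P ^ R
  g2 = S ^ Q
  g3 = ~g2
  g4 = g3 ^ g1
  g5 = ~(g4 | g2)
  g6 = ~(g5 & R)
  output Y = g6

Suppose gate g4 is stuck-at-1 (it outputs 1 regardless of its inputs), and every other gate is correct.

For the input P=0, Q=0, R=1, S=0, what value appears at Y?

1

Propagate with g4 forced: g1=1, g2=0, g3=1, g4=1 [stuck-at-1], g5=0, g6=1.
So Y = 1. (Without the fault it would be 0.)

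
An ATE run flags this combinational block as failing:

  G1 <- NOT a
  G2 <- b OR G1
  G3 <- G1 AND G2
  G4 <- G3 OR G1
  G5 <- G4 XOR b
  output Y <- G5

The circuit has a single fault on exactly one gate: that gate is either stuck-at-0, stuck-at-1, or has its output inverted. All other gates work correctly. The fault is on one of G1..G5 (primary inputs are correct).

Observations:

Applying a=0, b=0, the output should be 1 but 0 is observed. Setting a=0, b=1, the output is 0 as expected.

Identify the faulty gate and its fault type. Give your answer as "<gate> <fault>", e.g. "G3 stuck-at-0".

G5 stuck-at-0

Fault-free values for test 1 (a=0, b=0): G1=1, G2=1, G3=1, G4=1, G5=1, giving Y=1. Observed 0.
Test 1: faults giving observed 0 are {G1 stuck-at-0, G1 inverted output, G4 stuck-at-0, G4 inverted output, G5 stuck-at-0, G5 inverted output}.
Test 2 (a=0, b=1): fault-free G1=1, G2=1, G3=1, G4=1, G5=0 → 0; observed 0. Eliminates G1 stuck-at-0, G1 inverted output, G4 stuck-at-0, G4 inverted output, G5 inverted output.
Only G5 stuck-at-0 is consistent with every test.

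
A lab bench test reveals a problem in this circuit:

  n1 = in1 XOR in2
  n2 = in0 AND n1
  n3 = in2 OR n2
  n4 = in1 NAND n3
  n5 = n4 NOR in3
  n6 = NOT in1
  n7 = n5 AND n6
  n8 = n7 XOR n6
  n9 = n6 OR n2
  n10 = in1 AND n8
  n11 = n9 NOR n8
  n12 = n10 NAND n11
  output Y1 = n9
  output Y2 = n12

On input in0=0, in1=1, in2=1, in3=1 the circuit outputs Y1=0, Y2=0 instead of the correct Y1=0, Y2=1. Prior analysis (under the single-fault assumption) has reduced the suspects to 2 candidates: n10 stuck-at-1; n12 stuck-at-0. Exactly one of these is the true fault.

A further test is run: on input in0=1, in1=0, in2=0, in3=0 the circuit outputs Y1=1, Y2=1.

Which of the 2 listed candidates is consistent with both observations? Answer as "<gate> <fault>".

Evaluate each candidate on input in0=1, in1=0, in2=0, in3=0:
  n10 stuck-at-1: n1=0, n2=0, n3=0, n4=1, n5=0, n6=1, n7=0, n8=1, n9=1, n10=1 [stuck-at-1], n11=0, n12=1 → Y1=1, Y2=1 — matches
  n12 stuck-at-0: n1=0, n2=0, n3=0, n4=1, n5=0, n6=1, n7=0, n8=1, n9=1, n10=0, n11=0, n12=0 [stuck-at-0] → Y1=1, Y2=0 — eliminated
Only n10 stuck-at-1 reproduces the observed Y1=1, Y2=1.

n10 stuck-at-1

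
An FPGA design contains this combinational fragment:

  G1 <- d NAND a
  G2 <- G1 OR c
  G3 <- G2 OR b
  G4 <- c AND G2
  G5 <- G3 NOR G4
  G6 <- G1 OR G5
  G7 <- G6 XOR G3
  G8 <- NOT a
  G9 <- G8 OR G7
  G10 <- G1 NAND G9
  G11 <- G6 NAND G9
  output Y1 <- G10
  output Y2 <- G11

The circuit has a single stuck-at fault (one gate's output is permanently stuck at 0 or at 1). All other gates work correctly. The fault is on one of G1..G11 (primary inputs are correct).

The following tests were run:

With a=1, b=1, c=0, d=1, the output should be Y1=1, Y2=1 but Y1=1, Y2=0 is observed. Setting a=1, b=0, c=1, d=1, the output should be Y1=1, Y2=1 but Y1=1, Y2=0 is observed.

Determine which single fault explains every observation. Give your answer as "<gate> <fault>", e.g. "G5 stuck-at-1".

Fault-free values for test 1 (a=1, b=1, c=0, d=1): G1=0, G2=0, G3=1, G4=0, G5=0, G6=0, G7=1, G8=0, G9=1, G10=1, G11=1, giving Y1=1, Y2=1. Observed Y1=1, Y2=0.
Test 1: faults giving observed Y1=1, Y2=0 are {G3 stuck-at-0, G11 stuck-at-0}.
Test 2 (a=1, b=0, c=1, d=1): fault-free G1=0, G2=1, G3=1, G4=1, G5=0, G6=0, G7=1, G8=0, G9=1, G10=1, G11=1 → Y1=1, Y2=1; observed Y1=1, Y2=0. Eliminates G3 stuck-at-0.
Only G11 stuck-at-0 is consistent with every test.

G11 stuck-at-0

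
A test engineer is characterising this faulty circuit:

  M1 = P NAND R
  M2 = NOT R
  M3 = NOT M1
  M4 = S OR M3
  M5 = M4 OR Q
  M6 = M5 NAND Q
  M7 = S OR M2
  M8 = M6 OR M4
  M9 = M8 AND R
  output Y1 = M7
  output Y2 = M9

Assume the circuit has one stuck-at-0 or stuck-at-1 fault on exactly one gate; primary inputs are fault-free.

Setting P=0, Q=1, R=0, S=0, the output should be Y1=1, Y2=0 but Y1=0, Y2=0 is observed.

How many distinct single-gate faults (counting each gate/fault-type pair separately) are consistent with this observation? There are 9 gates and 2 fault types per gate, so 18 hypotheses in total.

2

Fault-free: M1=1, M2=1, M3=0, M4=0, M5=1, M6=0, M7=1, M8=0, M9=0 → Y1=1, Y2=0. Observed Y1=0, Y2=0.
  M1: none of the 2 fault types match ✗
  M2: stuck-at-0 ✓; others ✗
  M3: none of the 2 fault types match ✗
  M4: none of the 2 fault types match ✗
  M5: none of the 2 fault types match ✗
  M6: none of the 2 fault types match ✗
  M7: stuck-at-0 ✓; others ✗
  M8: none of the 2 fault types match ✗
  M9: none of the 2 fault types match ✗
Consistent faults: {M2 stuck-at-0, M7 stuck-at-0} — 2 in all.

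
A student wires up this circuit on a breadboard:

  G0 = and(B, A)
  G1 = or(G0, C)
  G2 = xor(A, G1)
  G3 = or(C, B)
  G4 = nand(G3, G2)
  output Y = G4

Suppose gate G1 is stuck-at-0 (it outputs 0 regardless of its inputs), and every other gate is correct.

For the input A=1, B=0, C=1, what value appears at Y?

Propagate with G1 forced: G0=0, G1=0 [stuck-at-0], G2=1, G3=1, G4=0.
So Y = 0. (Without the fault it would be 1.)

0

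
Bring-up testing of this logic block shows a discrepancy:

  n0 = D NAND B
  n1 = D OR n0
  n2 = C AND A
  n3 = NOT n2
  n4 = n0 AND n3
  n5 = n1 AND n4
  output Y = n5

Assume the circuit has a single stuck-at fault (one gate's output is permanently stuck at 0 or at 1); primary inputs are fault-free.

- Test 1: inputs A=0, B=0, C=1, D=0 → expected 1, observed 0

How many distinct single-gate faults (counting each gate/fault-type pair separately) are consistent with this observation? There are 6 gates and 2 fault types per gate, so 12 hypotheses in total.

6

Fault-free: n0=1, n1=1, n2=0, n3=1, n4=1, n5=1 → 1. Observed 0.
  n0 stuck-at-0: output 0 ✓
  n0 stuck-at-1: output 1 ✗
  n1 stuck-at-0: output 0 ✓
  n1 stuck-at-1: output 1 ✗
  n2 stuck-at-0: output 1 ✗
  n2 stuck-at-1: output 0 ✓
  n3 stuck-at-0: output 0 ✓
  n3 stuck-at-1: output 1 ✗
  n4 stuck-at-0: output 0 ✓
  n4 stuck-at-1: output 1 ✗
  n5 stuck-at-0: output 0 ✓
  n5 stuck-at-1: output 1 ✗
Consistent faults: {n0 stuck-at-0, n1 stuck-at-0, n2 stuck-at-1, n3 stuck-at-0, n4 stuck-at-0, n5 stuck-at-0} — 6 in all.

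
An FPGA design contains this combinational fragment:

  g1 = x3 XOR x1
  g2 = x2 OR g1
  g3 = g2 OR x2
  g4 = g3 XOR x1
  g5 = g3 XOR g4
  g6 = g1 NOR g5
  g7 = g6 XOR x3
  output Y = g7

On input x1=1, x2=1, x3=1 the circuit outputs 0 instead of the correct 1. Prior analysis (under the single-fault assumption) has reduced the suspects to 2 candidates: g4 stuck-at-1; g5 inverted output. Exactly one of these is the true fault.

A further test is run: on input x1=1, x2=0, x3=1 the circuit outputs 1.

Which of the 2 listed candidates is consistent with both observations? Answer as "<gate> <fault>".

g4 stuck-at-1

Evaluate each candidate on input x1=1, x2=0, x3=1:
  g4 stuck-at-1: g1=0, g2=0, g3=0, g4=1 [stuck-at-1], g5=1, g6=0, g7=1 → 1 — matches
  g5 inverted output: g1=0, g2=0, g3=0, g4=1, g5=0 [inverted output], g6=1, g7=0 → 0 — eliminated
Only g4 stuck-at-1 reproduces the observed 1.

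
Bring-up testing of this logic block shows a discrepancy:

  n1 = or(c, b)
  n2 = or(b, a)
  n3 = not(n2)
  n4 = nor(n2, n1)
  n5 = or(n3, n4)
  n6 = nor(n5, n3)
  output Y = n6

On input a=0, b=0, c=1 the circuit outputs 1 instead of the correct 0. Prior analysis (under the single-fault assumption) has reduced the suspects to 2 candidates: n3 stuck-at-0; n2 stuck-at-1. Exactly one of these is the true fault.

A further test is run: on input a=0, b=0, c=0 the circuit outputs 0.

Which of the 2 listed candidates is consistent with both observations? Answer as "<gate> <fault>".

n3 stuck-at-0

Evaluate each candidate on input a=0, b=0, c=0:
  n3 stuck-at-0: n1=0, n2=0, n3=0 [stuck-at-0], n4=1, n5=1, n6=0 → 0 — matches
  n2 stuck-at-1: n1=0, n2=1 [stuck-at-1], n3=0, n4=0, n5=0, n6=1 → 1 — eliminated
Only n3 stuck-at-0 reproduces the observed 0.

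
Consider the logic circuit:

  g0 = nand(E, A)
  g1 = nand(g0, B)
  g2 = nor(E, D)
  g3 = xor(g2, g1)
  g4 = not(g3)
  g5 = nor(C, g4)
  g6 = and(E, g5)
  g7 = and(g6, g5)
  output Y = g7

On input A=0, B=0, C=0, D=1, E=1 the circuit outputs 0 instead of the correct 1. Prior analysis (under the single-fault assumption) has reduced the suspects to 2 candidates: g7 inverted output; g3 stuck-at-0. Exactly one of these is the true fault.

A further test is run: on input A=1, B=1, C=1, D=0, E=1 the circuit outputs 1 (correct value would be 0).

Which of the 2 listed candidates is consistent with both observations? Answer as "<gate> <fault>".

Evaluate each candidate on input A=1, B=1, C=1, D=0, E=1:
  g7 inverted output: g0=0, g1=1, g2=0, g3=1, g4=0, g5=0, g6=0, g7=1 [inverted output] → 1 — matches
  g3 stuck-at-0: g0=0, g1=1, g2=0, g3=0 [stuck-at-0], g4=1, g5=0, g6=0, g7=0 → 0 — eliminated
Only g7 inverted output reproduces the observed 1.

g7 inverted output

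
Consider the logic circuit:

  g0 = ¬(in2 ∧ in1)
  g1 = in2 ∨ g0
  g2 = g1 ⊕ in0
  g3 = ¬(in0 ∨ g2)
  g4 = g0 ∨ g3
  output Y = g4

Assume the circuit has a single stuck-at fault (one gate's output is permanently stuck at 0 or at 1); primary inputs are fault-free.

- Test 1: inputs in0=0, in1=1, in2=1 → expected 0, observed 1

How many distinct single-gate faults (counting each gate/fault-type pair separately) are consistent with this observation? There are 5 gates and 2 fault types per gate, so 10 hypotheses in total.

5

Fault-free: g0=0, g1=1, g2=1, g3=0, g4=0 → 0. Observed 1.
  g0 stuck-at-0: output 0 ✗
  g0 stuck-at-1: output 1 ✓
  g1 stuck-at-0: output 1 ✓
  g1 stuck-at-1: output 0 ✗
  g2 stuck-at-0: output 1 ✓
  g2 stuck-at-1: output 0 ✗
  g3 stuck-at-0: output 0 ✗
  g3 stuck-at-1: output 1 ✓
  g4 stuck-at-0: output 0 ✗
  g4 stuck-at-1: output 1 ✓
Consistent faults: {g0 stuck-at-1, g1 stuck-at-0, g2 stuck-at-0, g3 stuck-at-1, g4 stuck-at-1} — 5 in all.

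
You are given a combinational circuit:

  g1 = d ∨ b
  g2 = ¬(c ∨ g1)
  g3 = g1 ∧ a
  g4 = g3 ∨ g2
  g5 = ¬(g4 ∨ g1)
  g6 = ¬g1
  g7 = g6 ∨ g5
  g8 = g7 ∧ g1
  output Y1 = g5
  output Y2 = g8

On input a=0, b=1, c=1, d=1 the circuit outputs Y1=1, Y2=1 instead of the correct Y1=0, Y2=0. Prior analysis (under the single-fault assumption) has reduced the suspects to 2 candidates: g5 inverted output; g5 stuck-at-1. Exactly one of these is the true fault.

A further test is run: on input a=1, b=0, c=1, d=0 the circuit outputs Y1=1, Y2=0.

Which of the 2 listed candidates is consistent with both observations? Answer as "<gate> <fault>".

g5 stuck-at-1

Evaluate each candidate on input a=1, b=0, c=1, d=0:
  g5 inverted output: g1=0, g2=0, g3=0, g4=0, g5=0 [inverted output], g6=1, g7=1, g8=0 → Y1=0, Y2=0 — eliminated
  g5 stuck-at-1: g1=0, g2=0, g3=0, g4=0, g5=1 [stuck-at-1], g6=1, g7=1, g8=0 → Y1=1, Y2=0 — matches
Only g5 stuck-at-1 reproduces the observed Y1=1, Y2=0.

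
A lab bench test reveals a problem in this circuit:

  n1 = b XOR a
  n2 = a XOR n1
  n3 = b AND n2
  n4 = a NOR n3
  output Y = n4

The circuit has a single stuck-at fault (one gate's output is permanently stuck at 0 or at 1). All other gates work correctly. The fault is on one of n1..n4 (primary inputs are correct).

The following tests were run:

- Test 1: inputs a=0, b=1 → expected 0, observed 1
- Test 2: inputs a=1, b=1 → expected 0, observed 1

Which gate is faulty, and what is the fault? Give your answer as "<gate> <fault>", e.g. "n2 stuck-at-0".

Fault-free values for test 1 (a=0, b=1): n1=1, n2=1, n3=1, n4=0, giving Y=0. Observed 1.
Test 1: faults giving observed 1 are {n1 stuck-at-0, n2 stuck-at-0, n3 stuck-at-0, n4 stuck-at-1}.
Test 2 (a=1, b=1): fault-free n1=0, n2=1, n3=1, n4=0 → 0; observed 1. Eliminates n1 stuck-at-0, n2 stuck-at-0, n3 stuck-at-0.
Only n4 stuck-at-1 is consistent with every test.

n4 stuck-at-1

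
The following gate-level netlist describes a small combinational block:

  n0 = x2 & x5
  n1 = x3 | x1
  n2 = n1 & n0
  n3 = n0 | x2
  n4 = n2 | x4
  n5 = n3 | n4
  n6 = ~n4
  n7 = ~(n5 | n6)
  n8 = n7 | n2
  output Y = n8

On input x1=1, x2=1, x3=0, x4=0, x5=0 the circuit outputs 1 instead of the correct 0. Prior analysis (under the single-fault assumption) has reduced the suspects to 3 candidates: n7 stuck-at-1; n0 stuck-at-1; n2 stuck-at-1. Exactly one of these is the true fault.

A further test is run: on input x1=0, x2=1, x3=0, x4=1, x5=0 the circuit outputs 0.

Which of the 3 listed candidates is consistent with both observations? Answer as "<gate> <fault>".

n0 stuck-at-1

Evaluate each candidate on input x1=0, x2=1, x3=0, x4=1, x5=0:
  n7 stuck-at-1: n0=0, n1=0, n2=0, n3=1, n4=1, n5=1, n6=0, n7=1 [stuck-at-1], n8=1 → 1 — eliminated
  n0 stuck-at-1: n0=1 [stuck-at-1], n1=0, n2=0, n3=1, n4=1, n5=1, n6=0, n7=0, n8=0 → 0 — matches
  n2 stuck-at-1: n0=0, n1=0, n2=1 [stuck-at-1], n3=1, n4=1, n5=1, n6=0, n7=0, n8=1 → 1 — eliminated
Only n0 stuck-at-1 reproduces the observed 0.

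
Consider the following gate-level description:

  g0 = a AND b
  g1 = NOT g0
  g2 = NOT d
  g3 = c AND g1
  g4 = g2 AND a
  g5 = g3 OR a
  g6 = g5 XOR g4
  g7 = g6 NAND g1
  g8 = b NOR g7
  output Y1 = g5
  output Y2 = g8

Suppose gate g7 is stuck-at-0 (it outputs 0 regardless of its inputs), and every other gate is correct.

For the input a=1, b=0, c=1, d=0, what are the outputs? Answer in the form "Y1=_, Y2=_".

Y1=1, Y2=1

Propagate with g7 forced: g0=0, g1=1, g2=1, g3=1, g4=1, g5=1, g6=0, g7=0 [stuck-at-0], g8=1.
So the outputs are Y1=1, Y2=1. (Without the fault they would be Y1=1, Y2=0.)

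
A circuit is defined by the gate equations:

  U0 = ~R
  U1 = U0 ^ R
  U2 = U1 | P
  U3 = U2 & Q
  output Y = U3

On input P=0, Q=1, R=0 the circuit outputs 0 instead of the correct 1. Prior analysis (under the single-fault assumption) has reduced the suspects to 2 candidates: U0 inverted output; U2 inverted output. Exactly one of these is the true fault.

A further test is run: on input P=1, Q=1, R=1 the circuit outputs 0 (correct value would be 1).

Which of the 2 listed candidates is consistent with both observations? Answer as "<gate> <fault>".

U2 inverted output

Evaluate each candidate on input P=1, Q=1, R=1:
  U0 inverted output: U0=1 [inverted output], U1=0, U2=1, U3=1 → 1 — eliminated
  U2 inverted output: U0=0, U1=1, U2=0 [inverted output], U3=0 → 0 — matches
Only U2 inverted output reproduces the observed 0.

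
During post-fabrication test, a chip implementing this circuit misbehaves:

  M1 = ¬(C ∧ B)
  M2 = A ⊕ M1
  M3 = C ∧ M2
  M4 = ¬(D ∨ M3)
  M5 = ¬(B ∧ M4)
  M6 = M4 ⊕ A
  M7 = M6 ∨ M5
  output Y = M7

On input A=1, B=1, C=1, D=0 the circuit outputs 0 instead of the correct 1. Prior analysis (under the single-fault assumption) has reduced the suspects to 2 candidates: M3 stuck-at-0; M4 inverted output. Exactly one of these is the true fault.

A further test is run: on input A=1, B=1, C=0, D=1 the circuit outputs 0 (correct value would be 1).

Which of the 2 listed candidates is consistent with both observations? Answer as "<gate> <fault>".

M4 inverted output

Evaluate each candidate on input A=1, B=1, C=0, D=1:
  M3 stuck-at-0: M1=1, M2=0, M3=0 [stuck-at-0], M4=0, M5=1, M6=1, M7=1 → 1 — eliminated
  M4 inverted output: M1=1, M2=0, M3=0, M4=1 [inverted output], M5=0, M6=0, M7=0 → 0 — matches
Only M4 inverted output reproduces the observed 0.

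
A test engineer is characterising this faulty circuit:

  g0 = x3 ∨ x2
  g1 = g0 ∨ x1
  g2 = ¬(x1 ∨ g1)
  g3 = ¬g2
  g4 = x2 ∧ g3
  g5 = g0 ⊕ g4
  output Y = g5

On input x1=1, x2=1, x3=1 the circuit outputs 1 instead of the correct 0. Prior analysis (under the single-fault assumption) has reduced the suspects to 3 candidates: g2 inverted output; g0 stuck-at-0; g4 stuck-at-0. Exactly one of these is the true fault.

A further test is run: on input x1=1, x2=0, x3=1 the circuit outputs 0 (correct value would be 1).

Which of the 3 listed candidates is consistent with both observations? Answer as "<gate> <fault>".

g0 stuck-at-0

Evaluate each candidate on input x1=1, x2=0, x3=1:
  g2 inverted output: g0=1, g1=1, g2=1 [inverted output], g3=0, g4=0, g5=1 → 1 — eliminated
  g0 stuck-at-0: g0=0 [stuck-at-0], g1=1, g2=0, g3=1, g4=0, g5=0 → 0 — matches
  g4 stuck-at-0: g0=1, g1=1, g2=0, g3=1, g4=0 [stuck-at-0], g5=1 → 1 — eliminated
Only g0 stuck-at-0 reproduces the observed 0.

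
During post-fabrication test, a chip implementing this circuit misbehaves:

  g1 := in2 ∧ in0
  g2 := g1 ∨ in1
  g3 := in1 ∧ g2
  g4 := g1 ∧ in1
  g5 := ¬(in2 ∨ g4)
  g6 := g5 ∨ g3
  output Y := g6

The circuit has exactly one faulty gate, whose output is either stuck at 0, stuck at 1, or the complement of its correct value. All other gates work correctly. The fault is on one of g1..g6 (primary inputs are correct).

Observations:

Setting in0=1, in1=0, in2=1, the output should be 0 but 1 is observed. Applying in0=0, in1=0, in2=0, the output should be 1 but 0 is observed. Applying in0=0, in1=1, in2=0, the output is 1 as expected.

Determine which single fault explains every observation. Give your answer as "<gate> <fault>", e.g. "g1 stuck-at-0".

g5 inverted output

Fault-free values for test 1 (in0=1, in1=0, in2=1): g1=1, g2=1, g3=0, g4=0, g5=0, g6=0, giving Y=0. Observed 1.
Test 1: faults giving observed 1 are {g3 stuck-at-1, g3 inverted output, g5 stuck-at-1, g5 inverted output, g6 stuck-at-1, g6 inverted output}.
Test 2 (in0=0, in1=0, in2=0): fault-free g1=0, g2=0, g3=0, g4=0, g5=1, g6=1 → 1; observed 0. Eliminates g3 stuck-at-1, g3 inverted output, g5 stuck-at-1, g6 stuck-at-1.
Test 3 (in0=0, in1=1, in2=0): fault-free g1=0, g2=1, g3=1, g4=0, g5=1, g6=1 → 1; observed 1. Eliminates g6 inverted output.
Only g5 inverted output is consistent with every test.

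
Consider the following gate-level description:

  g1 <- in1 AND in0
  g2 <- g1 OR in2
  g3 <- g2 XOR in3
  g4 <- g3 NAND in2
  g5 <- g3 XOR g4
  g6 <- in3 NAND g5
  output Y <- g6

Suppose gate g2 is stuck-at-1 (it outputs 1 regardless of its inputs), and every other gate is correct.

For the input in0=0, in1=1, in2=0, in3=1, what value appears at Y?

0

Propagate with g2 forced: g1=0, g2=1 [stuck-at-1], g3=0, g4=1, g5=1, g6=0.
So Y = 0. (Without the fault it would be 1.)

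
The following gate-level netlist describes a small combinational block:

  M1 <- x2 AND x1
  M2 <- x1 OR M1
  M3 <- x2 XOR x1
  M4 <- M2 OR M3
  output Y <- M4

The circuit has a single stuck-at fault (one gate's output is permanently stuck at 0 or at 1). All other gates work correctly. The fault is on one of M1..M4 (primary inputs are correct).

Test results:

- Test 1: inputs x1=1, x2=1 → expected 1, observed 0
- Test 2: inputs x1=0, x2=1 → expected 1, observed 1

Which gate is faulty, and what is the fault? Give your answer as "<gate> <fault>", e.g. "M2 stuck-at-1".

Fault-free values for test 1 (x1=1, x2=1): M1=1, M2=1, M3=0, M4=1, giving Y=1. Observed 0.
Test 1: faults giving observed 0 are {M2 stuck-at-0, M4 stuck-at-0}.
Test 2 (x1=0, x2=1): fault-free M1=0, M2=0, M3=1, M4=1 → 1; observed 1. Eliminates M4 stuck-at-0.
Only M2 stuck-at-0 is consistent with every test.

M2 stuck-at-0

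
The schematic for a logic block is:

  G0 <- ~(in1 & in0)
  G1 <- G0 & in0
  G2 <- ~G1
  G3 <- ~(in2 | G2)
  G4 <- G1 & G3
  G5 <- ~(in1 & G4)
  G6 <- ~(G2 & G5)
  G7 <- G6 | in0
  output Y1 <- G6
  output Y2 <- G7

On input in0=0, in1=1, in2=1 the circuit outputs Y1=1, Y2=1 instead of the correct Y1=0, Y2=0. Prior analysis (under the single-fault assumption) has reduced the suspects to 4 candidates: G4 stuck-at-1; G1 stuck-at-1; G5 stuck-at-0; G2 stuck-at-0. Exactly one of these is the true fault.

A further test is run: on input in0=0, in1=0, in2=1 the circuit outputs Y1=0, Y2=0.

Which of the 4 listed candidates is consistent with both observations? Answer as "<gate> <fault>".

G4 stuck-at-1

Evaluate each candidate on input in0=0, in1=0, in2=1:
  G4 stuck-at-1: G0=1, G1=0, G2=1, G3=0, G4=1 [stuck-at-1], G5=1, G6=0, G7=0 → Y1=0, Y2=0 — matches
  G1 stuck-at-1: G0=1, G1=1 [stuck-at-1], G2=0, G3=0, G4=0, G5=1, G6=1, G7=1 → Y1=1, Y2=1 — eliminated
  G5 stuck-at-0: G0=1, G1=0, G2=1, G3=0, G4=0, G5=0 [stuck-at-0], G6=1, G7=1 → Y1=1, Y2=1 — eliminated
  G2 stuck-at-0: G0=1, G1=0, G2=0 [stuck-at-0], G3=0, G4=0, G5=1, G6=1, G7=1 → Y1=1, Y2=1 — eliminated
Only G4 stuck-at-1 reproduces the observed Y1=0, Y2=0.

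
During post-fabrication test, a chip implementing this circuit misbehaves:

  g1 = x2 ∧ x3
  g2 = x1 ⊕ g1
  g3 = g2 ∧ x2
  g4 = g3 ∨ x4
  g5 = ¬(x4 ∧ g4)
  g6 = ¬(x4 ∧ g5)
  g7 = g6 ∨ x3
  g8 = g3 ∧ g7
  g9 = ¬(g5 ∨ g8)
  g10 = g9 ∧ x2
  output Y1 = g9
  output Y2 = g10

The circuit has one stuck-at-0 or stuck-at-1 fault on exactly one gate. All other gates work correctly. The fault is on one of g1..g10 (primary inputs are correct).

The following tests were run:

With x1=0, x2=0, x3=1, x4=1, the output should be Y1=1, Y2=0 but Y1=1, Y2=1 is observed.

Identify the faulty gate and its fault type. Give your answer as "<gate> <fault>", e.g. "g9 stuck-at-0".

Fault-free values for test 1 (x1=0, x2=0, x3=1, x4=1): g1=0, g2=0, g3=0, g4=1, g5=0, g6=1, g7=1, g8=0, g9=1, g10=0, giving Y1=1, Y2=0. Observed Y1=1, Y2=1.
Test 1: faults giving observed Y1=1, Y2=1 are {g10 stuck-at-1}.
Only g10 stuck-at-1 is consistent with every test.

g10 stuck-at-1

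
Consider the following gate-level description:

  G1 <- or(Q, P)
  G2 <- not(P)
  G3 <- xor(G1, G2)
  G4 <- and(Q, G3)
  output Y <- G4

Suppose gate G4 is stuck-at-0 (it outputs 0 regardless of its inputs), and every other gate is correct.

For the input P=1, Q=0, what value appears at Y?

0

Propagate with G4 forced: G1=1, G2=0, G3=1, G4=0 [stuck-at-0].
So Y = 0. (Same as the fault-free value — the fault is masked on this input.)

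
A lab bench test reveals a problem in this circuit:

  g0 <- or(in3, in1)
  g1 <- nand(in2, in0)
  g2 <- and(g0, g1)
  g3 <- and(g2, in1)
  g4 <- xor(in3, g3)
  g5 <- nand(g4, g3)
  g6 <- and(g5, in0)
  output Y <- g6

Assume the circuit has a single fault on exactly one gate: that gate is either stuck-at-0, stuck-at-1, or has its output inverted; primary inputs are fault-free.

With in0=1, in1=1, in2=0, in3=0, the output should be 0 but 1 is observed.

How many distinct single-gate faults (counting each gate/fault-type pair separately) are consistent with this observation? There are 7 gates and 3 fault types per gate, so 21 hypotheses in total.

14

Fault-free: g0=1, g1=1, g2=1, g3=1, g4=1, g5=0, g6=0 → 0. Observed 1.
  g0: stuck-at-0, inverted output ✓; others ✗
  g1: stuck-at-0, inverted output ✓; others ✗
  g2: stuck-at-0, inverted output ✓; others ✗
  g3: stuck-at-0, inverted output ✓; others ✗
  g4: stuck-at-0, inverted output ✓; others ✗
  g5: stuck-at-1, inverted output ✓; others ✗
  g6: stuck-at-1, inverted output ✓; others ✗
Consistent faults: {g0 stuck-at-0, g0 inverted output, g1 stuck-at-0, g1 inverted output, g2 stuck-at-0, g2 inverted output, g3 stuck-at-0, g3 inverted output, g4 stuck-at-0, g4 inverted output, g5 stuck-at-1, g5 inverted output, g6 stuck-at-1, g6 inverted output} — 14 in all.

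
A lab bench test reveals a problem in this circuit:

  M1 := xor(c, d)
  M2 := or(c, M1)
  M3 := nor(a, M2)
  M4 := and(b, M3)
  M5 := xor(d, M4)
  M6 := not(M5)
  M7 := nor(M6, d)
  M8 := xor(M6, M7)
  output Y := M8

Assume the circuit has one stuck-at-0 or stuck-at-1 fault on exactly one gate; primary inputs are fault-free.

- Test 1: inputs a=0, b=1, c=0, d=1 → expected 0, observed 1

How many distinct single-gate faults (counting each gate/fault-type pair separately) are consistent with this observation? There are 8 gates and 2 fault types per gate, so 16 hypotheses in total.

8

Fault-free: M1=1, M2=1, M3=0, M4=0, M5=1, M6=0, M7=0, M8=0 → 0. Observed 1.
  M1: stuck-at-0 ✓; others ✗
  M2: stuck-at-0 ✓; others ✗
  M3: stuck-at-1 ✓; others ✗
  M4: stuck-at-1 ✓; others ✗
  M5: stuck-at-0 ✓; others ✗
  M6: stuck-at-1 ✓; others ✗
  M7: stuck-at-1 ✓; others ✗
  M8: stuck-at-1 ✓; others ✗
Consistent faults: {M1 stuck-at-0, M2 stuck-at-0, M3 stuck-at-1, M4 stuck-at-1, M5 stuck-at-0, M6 stuck-at-1, M7 stuck-at-1, M8 stuck-at-1} — 8 in all.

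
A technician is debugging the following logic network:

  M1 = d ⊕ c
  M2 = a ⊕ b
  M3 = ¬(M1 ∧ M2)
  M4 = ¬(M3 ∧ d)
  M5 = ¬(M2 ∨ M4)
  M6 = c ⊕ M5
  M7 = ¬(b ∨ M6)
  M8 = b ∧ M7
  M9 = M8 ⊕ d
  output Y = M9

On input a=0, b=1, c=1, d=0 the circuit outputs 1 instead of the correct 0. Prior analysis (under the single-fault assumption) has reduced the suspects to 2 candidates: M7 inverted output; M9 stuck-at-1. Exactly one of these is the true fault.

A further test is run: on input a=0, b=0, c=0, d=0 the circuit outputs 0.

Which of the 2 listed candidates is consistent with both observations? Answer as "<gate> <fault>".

M7 inverted output

Evaluate each candidate on input a=0, b=0, c=0, d=0:
  M7 inverted output: M1=0, M2=0, M3=1, M4=1, M5=0, M6=0, M7=0 [inverted output], M8=0, M9=0 → 0 — matches
  M9 stuck-at-1: M1=0, M2=0, M3=1, M4=1, M5=0, M6=0, M7=1, M8=0, M9=1 [stuck-at-1] → 1 — eliminated
Only M7 inverted output reproduces the observed 0.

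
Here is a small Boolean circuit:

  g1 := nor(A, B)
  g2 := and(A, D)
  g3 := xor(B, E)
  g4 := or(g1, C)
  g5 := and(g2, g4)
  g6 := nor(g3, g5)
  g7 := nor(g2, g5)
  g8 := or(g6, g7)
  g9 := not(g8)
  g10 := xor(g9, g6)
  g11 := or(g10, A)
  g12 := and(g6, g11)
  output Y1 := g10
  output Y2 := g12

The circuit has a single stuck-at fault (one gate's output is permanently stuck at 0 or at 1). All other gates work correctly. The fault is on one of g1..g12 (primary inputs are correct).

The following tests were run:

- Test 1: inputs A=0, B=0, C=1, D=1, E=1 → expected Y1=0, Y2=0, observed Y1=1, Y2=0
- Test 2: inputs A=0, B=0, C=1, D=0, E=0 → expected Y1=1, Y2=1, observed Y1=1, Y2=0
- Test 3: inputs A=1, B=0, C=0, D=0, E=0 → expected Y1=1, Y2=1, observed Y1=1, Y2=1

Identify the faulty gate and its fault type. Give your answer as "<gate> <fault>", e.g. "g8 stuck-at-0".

Fault-free values for test 1 (A=0, B=0, C=1, D=1, E=1): g1=1, g2=0, g3=1, g4=1, g5=0, g6=0, g7=1, g8=1, g9=0, g10=0, g11=0, g12=0, giving Y1=0, Y2=0. Observed Y1=1, Y2=0.
Test 1: faults giving observed Y1=1, Y2=0 are {g2 stuck-at-1, g5 stuck-at-1, g7 stuck-at-0, g8 stuck-at-0, g9 stuck-at-1, g10 stuck-at-1}.
Test 2 (A=0, B=0, C=1, D=0, E=0): fault-free g1=1, g2=0, g3=0, g4=1, g5=0, g6=1, g7=1, g8=1, g9=0, g10=1, g11=1, g12=1 → Y1=1, Y2=1; observed Y1=1, Y2=0. Eliminates g7 stuck-at-0, g8 stuck-at-0, g9 stuck-at-1, g10 stuck-at-1.
Test 3 (A=1, B=0, C=0, D=0, E=0): fault-free g1=0, g2=0, g3=0, g4=0, g5=0, g6=1, g7=1, g8=1, g9=0, g10=1, g11=1, g12=1 → Y1=1, Y2=1; observed Y1=1, Y2=1. Eliminates g5 stuck-at-1.
Only g2 stuck-at-1 is consistent with every test.

g2 stuck-at-1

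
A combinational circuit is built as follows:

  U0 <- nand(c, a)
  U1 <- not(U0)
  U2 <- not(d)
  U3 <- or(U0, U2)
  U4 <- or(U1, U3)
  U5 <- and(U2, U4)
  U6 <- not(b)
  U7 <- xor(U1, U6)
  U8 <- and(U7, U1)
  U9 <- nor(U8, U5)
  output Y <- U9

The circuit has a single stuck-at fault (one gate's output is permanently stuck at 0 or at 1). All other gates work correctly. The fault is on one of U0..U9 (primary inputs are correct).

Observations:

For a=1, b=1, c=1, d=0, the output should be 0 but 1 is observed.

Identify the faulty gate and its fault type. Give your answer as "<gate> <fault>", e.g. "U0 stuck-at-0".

U9 stuck-at-1

Fault-free values for test 1 (a=1, b=1, c=1, d=0): U0=0, U1=1, U2=1, U3=1, U4=1, U5=1, U6=0, U7=1, U8=1, U9=0, giving Y=0. Observed 1.
Test 1: faults giving observed 1 are {U9 stuck-at-1}.
Only U9 stuck-at-1 is consistent with every test.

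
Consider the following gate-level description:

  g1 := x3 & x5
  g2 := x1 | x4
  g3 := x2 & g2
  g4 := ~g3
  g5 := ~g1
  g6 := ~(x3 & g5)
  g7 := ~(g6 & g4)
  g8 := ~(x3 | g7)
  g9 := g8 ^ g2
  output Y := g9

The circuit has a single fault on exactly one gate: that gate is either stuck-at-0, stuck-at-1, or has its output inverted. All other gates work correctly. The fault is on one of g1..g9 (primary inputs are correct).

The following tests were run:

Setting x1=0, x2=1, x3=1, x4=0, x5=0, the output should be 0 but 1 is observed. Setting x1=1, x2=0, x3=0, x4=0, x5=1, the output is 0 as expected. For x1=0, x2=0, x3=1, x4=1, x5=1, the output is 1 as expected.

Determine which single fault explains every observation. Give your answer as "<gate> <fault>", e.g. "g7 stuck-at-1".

Fault-free values for test 1 (x1=0, x2=1, x3=1, x4=0, x5=0): g1=0, g2=0, g3=0, g4=1, g5=1, g6=0, g7=1, g8=0, g9=0, giving Y=0. Observed 1.
Test 1: faults giving observed 1 are {g2 stuck-at-1, g2 inverted output, g8 stuck-at-1, g8 inverted output, g9 stuck-at-1, g9 inverted output}.
Test 2 (x1=1, x2=0, x3=0, x4=0, x5=1): fault-free g1=0, g2=1, g3=0, g4=1, g5=1, g6=1, g7=0, g8=1, g9=0 → 0; observed 0. Eliminates g2 inverted output, g8 inverted output, g9 stuck-at-1, g9 inverted output.
Test 3 (x1=0, x2=0, x3=1, x4=1, x5=1): fault-free g1=1, g2=1, g3=0, g4=1, g5=0, g6=1, g7=0, g8=0, g9=1 → 1; observed 1. Eliminates g8 stuck-at-1.
Only g2 stuck-at-1 is consistent with every test.

g2 stuck-at-1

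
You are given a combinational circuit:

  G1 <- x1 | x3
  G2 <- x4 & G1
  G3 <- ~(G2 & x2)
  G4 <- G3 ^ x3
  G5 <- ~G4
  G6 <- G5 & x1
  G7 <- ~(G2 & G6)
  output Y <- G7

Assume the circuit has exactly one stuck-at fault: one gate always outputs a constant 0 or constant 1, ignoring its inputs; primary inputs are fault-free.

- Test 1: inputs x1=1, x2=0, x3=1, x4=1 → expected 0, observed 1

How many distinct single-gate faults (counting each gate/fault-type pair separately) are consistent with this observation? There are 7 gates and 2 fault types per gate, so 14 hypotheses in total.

Fault-free: G1=1, G2=1, G3=1, G4=0, G5=1, G6=1, G7=0 → 0. Observed 1.
  G1 stuck-at-0: output 1 ✓
  G1 stuck-at-1: output 0 ✗
  G2 stuck-at-0: output 1 ✓
  G2 stuck-at-1: output 0 ✗
  G3 stuck-at-0: output 1 ✓
  G3 stuck-at-1: output 0 ✗
  G4 stuck-at-0: output 0 ✗
  G4 stuck-at-1: output 1 ✓
  G5 stuck-at-0: output 1 ✓
  G5 stuck-at-1: output 0 ✗
  G6 stuck-at-0: output 1 ✓
  G6 stuck-at-1: output 0 ✗
  G7 stuck-at-0: output 0 ✗
  G7 stuck-at-1: output 1 ✓
Consistent faults: {G1 stuck-at-0, G2 stuck-at-0, G3 stuck-at-0, G4 stuck-at-1, G5 stuck-at-0, G6 stuck-at-0, G7 stuck-at-1} — 7 in all.

7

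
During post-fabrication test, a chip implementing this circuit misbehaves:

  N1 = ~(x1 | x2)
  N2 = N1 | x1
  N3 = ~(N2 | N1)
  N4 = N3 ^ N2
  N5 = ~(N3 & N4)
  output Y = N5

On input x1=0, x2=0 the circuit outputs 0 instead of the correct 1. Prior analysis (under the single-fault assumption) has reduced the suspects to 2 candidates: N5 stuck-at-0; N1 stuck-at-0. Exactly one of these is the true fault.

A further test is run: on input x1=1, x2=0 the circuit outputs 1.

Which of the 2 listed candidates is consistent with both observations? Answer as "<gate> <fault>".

Evaluate each candidate on input x1=1, x2=0:
  N5 stuck-at-0: N1=0, N2=1, N3=0, N4=1, N5=0 [stuck-at-0] → 0 — eliminated
  N1 stuck-at-0: N1=0 [stuck-at-0], N2=1, N3=0, N4=1, N5=1 → 1 — matches
Only N1 stuck-at-0 reproduces the observed 1.

N1 stuck-at-0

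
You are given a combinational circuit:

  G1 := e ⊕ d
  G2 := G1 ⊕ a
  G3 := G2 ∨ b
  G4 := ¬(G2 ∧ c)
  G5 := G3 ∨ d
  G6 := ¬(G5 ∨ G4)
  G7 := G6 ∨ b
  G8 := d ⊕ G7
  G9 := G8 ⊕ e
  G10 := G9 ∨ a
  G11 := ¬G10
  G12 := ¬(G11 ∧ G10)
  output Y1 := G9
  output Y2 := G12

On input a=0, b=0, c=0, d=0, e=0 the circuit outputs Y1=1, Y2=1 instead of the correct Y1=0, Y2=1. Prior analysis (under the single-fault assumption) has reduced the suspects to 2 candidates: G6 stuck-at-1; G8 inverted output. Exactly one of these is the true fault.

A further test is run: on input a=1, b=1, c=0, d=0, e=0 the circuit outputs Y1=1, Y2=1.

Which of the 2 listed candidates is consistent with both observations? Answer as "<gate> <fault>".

G6 stuck-at-1

Evaluate each candidate on input a=1, b=1, c=0, d=0, e=0:
  G6 stuck-at-1: G1=0, G2=1, G3=1, G4=1, G5=1, G6=1 [stuck-at-1], G7=1, G8=1, G9=1, G10=1, G11=0, G12=1 → Y1=1, Y2=1 — matches
  G8 inverted output: G1=0, G2=1, G3=1, G4=1, G5=1, G6=0, G7=1, G8=0 [inverted output], G9=0, G10=1, G11=0, G12=1 → Y1=0, Y2=1 — eliminated
Only G6 stuck-at-1 reproduces the observed Y1=1, Y2=1.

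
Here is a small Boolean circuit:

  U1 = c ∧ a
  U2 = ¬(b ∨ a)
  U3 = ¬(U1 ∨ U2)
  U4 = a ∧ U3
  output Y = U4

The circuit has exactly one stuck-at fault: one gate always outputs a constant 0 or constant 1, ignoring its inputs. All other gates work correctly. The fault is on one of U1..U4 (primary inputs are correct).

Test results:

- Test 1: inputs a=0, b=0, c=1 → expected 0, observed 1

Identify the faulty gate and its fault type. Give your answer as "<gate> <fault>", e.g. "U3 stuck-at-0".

Fault-free values for test 1 (a=0, b=0, c=1): U1=0, U2=1, U3=0, U4=0, giving Y=0. Observed 1.
Test 1: faults giving observed 1 are {U4 stuck-at-1}.
Only U4 stuck-at-1 is consistent with every test.

U4 stuck-at-1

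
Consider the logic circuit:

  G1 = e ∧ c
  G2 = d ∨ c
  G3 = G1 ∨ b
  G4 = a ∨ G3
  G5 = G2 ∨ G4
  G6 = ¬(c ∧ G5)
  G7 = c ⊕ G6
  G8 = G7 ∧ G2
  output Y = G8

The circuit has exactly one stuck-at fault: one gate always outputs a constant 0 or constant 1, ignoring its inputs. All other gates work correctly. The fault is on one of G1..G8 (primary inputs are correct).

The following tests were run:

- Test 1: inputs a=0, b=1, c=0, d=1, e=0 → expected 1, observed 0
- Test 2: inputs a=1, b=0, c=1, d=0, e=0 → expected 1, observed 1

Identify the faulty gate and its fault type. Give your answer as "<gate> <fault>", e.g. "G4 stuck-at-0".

Fault-free values for test 1 (a=0, b=1, c=0, d=1, e=0): G1=0, G2=1, G3=1, G4=1, G5=1, G6=1, G7=1, G8=1, giving Y=1. Observed 0.
Test 1: faults giving observed 0 are {G2 stuck-at-0, G6 stuck-at-0, G7 stuck-at-0, G8 stuck-at-0}.
Test 2 (a=1, b=0, c=1, d=0, e=0): fault-free G1=0, G2=1, G3=0, G4=1, G5=1, G6=0, G7=1, G8=1 → 1; observed 1. Eliminates G2 stuck-at-0, G7 stuck-at-0, G8 stuck-at-0.
Only G6 stuck-at-0 is consistent with every test.

G6 stuck-at-0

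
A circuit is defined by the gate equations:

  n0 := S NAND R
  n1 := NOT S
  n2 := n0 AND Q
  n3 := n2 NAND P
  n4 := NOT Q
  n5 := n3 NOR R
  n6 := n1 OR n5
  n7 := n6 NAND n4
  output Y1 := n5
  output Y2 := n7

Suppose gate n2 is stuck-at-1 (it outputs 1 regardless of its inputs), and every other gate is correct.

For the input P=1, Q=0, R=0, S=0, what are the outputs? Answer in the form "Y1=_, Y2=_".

Y1=1, Y2=0

Propagate with n2 forced: n0=1, n1=1, n2=1 [stuck-at-1], n3=0, n4=1, n5=1, n6=1, n7=0.
So the outputs are Y1=1, Y2=0. (Without the fault they would be Y1=0, Y2=0.)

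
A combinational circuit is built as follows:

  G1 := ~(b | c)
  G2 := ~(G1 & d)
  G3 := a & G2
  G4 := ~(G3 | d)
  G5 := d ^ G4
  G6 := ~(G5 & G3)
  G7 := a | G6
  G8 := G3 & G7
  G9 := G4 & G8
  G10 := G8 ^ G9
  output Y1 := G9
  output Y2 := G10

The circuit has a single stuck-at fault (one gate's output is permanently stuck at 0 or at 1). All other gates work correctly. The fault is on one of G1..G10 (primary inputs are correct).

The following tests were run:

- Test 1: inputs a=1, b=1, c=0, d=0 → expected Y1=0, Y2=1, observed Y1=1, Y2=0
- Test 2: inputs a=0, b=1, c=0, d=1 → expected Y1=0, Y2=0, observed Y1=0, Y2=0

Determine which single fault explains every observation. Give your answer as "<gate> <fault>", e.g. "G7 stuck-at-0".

Fault-free values for test 1 (a=1, b=1, c=0, d=0): G1=0, G2=1, G3=1, G4=0, G5=0, G6=1, G7=1, G8=1, G9=0, G10=1, giving Y1=0, Y2=1. Observed Y1=1, Y2=0.
Test 1: faults giving observed Y1=1, Y2=0 are {G4 stuck-at-1, G9 stuck-at-1}.
Test 2 (a=0, b=1, c=0, d=1): fault-free G1=0, G2=1, G3=0, G4=0, G5=1, G6=1, G7=1, G8=0, G9=0, G10=0 → Y1=0, Y2=0; observed Y1=0, Y2=0. Eliminates G9 stuck-at-1.
Only G4 stuck-at-1 is consistent with every test.

G4 stuck-at-1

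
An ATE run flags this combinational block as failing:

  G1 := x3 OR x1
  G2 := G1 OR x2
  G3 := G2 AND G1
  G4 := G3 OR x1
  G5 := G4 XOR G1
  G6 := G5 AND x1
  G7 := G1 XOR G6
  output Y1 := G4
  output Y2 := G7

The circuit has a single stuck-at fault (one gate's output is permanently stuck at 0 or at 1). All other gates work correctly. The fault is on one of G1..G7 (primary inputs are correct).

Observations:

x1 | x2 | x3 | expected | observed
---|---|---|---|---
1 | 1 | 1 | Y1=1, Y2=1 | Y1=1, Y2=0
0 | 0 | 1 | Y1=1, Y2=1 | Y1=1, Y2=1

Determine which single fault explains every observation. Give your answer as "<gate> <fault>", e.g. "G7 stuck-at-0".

Fault-free values for test 1 (x1=1, x2=1, x3=1): G1=1, G2=1, G3=1, G4=1, G5=0, G6=0, G7=1, giving Y1=1, Y2=1. Observed Y1=1, Y2=0.
Test 1: faults giving observed Y1=1, Y2=0 are {G5 stuck-at-1, G6 stuck-at-1, G7 stuck-at-0}.
Test 2 (x1=0, x2=0, x3=1): fault-free G1=1, G2=1, G3=1, G4=1, G5=0, G6=0, G7=1 → Y1=1, Y2=1; observed Y1=1, Y2=1. Eliminates G6 stuck-at-1, G7 stuck-at-0.
Only G5 stuck-at-1 is consistent with every test.

G5 stuck-at-1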